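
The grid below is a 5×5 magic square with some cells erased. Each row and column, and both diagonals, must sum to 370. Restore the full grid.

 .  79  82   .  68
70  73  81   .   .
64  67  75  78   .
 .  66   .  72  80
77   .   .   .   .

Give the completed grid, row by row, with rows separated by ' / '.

Row 3 needs 370; the known cells sum to 284, so (3,5) = 86.
The remaining cell in column 2 is (5,2) = 370 − 285 = 85.
The remaining cell in anti-diagonal is (2,4) = 370 − 286 = 84.
Row 2: 70 + 73 + 81 + 84 + ? = 370, so (2,5) = 62.
Column 5 must total 370; the given cells sum to 296, so (5,5) = 74.
Main diagonal must total 370; the given cells sum to 294, so (1,1) = 76.
Row 1 must total 370; the given cells sum to 305, so (1,4) = 65.
Column 1 needs 370; the known cells sum to 287, so (4,1) = 83.
Column 4 must total 370; the given cells sum to 299, so (5,4) = 71.
From row 4, 370 − (83 + 66 + 72 + 80) gives (4,3) = 69.
Using row 5: 77 + 85 + 71 + 74 + ? → (5,3) = 370 − 307 = 63.

76 79 82 65 68 / 70 73 81 84 62 / 64 67 75 78 86 / 83 66 69 72 80 / 77 85 63 71 74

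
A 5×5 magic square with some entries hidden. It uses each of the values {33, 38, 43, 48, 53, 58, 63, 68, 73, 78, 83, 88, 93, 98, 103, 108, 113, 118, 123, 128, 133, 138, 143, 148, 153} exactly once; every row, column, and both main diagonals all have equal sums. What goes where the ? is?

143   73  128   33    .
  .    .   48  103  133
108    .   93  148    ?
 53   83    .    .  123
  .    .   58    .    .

The 25 entries sum to 2325, so each line sums to 2325/5 = 465.
From row 1, 465 − (143 + 73 + 128 + 33) gives (1,5) = 88.
Column 3 needs 465; the known cells sum to 327, so (4,3) = 138.
The remaining cell in anti-diagonal is (5,1) = 465 − 367 = 98.
Row 4: 53 + 83 + 138 + 123 + ? = 465, so (4,4) = 68.
From column 1, 465 − (143 + 108 + 53 + 98) gives (2,1) = 63.
Column 4 must total 465; the given cells sum to 352, so (5,4) = 113.
The remaining cell in row 2 is (2,2) = 465 − 347 = 118.
From main diagonal, 465 − (143 + 118 + 93 + 68) gives (5,5) = 43.
The remaining cell in row 5 is (5,2) = 465 − 312 = 153.
Column 2 must total 465; the given cells sum to 427, so (3,2) = 38.
Column 5 must total 465; the given cells sum to 387, so (3,5) = 78.

78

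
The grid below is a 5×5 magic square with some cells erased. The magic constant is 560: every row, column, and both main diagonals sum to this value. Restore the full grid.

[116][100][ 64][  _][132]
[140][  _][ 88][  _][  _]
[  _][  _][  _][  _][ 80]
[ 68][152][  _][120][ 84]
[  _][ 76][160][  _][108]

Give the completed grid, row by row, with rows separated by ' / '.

116 100 64 148 132 / 140 104 88 72 156 / 144 128 112 96 80 / 68 152 136 120 84 / 92 76 160 124 108

Row 1 needs 560; the known cells sum to 412, so (1,4) = 148.
Row 4: 68 + 152 + 120 + 84 + ? = 560, so (4,3) = 136.
Column 3: 64 + 88 + 136 + 160 + ? = 560, so (3,3) = 112.
Column 5 must total 560; the given cells sum to 404, so (2,5) = 156.
Using main diagonal: 116 + 112 + 120 + 108 + ? → (2,2) = 560 − 456 = 104.
Row 2 must total 560; the given cells sum to 488, so (2,4) = 72.
The remaining cell in column 2 is (3,2) = 560 − 432 = 128.
From anti-diagonal, 560 − (132 + 72 + 112 + 152) gives (5,1) = 92.
From row 5, 560 − (92 + 76 + 160 + 108) gives (5,4) = 124.
Column 1 needs 560; the known cells sum to 416, so (3,1) = 144.
Using column 4: 148 + 72 + 120 + 124 + ? → (3,4) = 560 − 464 = 96.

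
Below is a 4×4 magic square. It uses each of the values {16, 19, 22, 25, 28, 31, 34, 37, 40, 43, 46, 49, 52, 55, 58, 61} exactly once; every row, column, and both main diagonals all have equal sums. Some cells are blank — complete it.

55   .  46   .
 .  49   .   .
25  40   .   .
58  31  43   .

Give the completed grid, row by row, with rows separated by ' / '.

55 34 46 19 / 16 49 37 52 / 25 40 28 61 / 58 31 43 22

The 16 entries sum to 616, so each line sums to 616/4 = 154.
Row 4 must total 154; the given cells sum to 132, so (4,4) = 22.
From column 1, 154 − (55 + 25 + 58) gives (2,1) = 16.
Using column 2: 49 + 40 + 31 + ? → (1,2) = 154 − 120 = 34.
Main diagonal must total 154; the given cells sum to 126, so (3,3) = 28.
Row 1 needs 154; the known cells sum to 135, so (1,4) = 19.
The remaining cell in row 3 is (3,4) = 154 − 93 = 61.
The remaining cell in column 3 is (2,3) = 154 − 117 = 37.
Column 4 needs 154; the known cells sum to 102, so (2,4) = 52.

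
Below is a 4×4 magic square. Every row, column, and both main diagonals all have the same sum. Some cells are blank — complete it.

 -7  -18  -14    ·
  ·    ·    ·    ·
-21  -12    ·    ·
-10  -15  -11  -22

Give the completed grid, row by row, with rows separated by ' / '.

-7 -18 -14 -19 / -20 -13 -17 -8 / -21 -12 -16 -9 / -10 -15 -11 -22

Row 4 is already complete: -10 + -15 + -11 + -22 = -58, so that is the magic constant.
Using row 1: -7 + (-18) + (-14) + ? → (1,4) = -58 − (-39) = -19.
From column 1, -58 − (-7 + (-21) + (-10)) gives (2,1) = -20.
The remaining cell in column 2 is (2,2) = -58 − (-45) = -13.
The remaining cell in main diagonal is (3,3) = -58 − (-42) = -16.
Anti-diagonal must total -58; the given cells sum to -41, so (2,3) = -17.
From row 2, -58 − (-20 + (-13) + (-17)) gives (2,4) = -8.
Row 3 needs -58; the known cells sum to -49, so (3,4) = -9.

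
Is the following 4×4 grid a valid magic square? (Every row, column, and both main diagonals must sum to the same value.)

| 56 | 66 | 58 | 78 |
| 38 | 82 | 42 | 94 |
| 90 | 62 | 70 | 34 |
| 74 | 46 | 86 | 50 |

Row 1: 56 + 66 + 58 + 78 = 258.
Row 2: 38 + 82 + 42 + 94 = 256.
Row 3: 90 + 62 + 70 + 34 = 256.
Row 4: 74 + 46 + 86 + 50 = 256.
Column 1: 56 + 38 + 90 + 74 = 258.
Column 2: 66 + 82 + 62 + 46 = 256.
Column 3: 58 + 42 + 70 + 86 = 256.
Column 4: 78 + 94 + 34 + 50 = 256.
Main diagonal: 56 + 82 + 70 + 50 = 258.
Anti-diagonal: 78 + 42 + 62 + 74 = 256.

No — main diagonal sums to 258 but row 2 sums to 256.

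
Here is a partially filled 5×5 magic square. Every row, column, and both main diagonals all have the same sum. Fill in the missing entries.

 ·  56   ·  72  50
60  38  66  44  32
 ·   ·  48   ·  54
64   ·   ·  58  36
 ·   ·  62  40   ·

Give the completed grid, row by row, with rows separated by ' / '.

Row 2 is already complete: 60 + 38 + 66 + 44 + 32 = 240, so that is the magic constant.
The remaining cell in column 4 is (3,4) = 240 − 214 = 26.
The remaining cell in column 5 is (5,5) = 240 − 172 = 68.
Using main diagonal: 38 + 48 + 58 + 68 + ? → (1,1) = 240 − 212 = 28.
From row 1, 240 − (28 + 56 + 72 + 50) gives (1,3) = 34.
From column 3, 240 − (34 + 66 + 48 + 62) gives (4,3) = 30.
The remaining cell in row 4 is (4,2) = 240 − 188 = 52.
Anti-diagonal: 50 + 44 + 48 + 52 + ? = 240, so (5,1) = 46.
Row 5 must total 240; the given cells sum to 216, so (5,2) = 24.
Column 1: 28 + 60 + 64 + 46 + ? = 240, so (3,1) = 42.
Column 2 must total 240; the given cells sum to 170, so (3,2) = 70.

28 56 34 72 50 / 60 38 66 44 32 / 42 70 48 26 54 / 64 52 30 58 36 / 46 24 62 40 68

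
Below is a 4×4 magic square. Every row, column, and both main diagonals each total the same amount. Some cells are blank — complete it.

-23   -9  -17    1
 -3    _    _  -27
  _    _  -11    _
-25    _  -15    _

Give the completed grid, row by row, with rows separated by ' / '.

-23 -9 -17 1 / -3 -13 -5 -27 / 3 -19 -11 -21 / -25 -7 -15 -1

Row 1 is already complete: -23 + -9 + -17 + 1 = -48, so that is the magic constant.
Column 1 must total -48; the given cells sum to -51, so (3,1) = 3.
From column 3, -48 − (-17 + (-11) + (-15)) gives (2,3) = -5.
Anti-diagonal needs -48; the known cells sum to -29, so (3,2) = -19.
From row 2, -48 − (-3 + (-5) + (-27)) gives (2,2) = -13.
Row 3 needs -48; the known cells sum to -27, so (3,4) = -21.
Using column 2: -9 + (-13) + (-19) + ? → (4,2) = -48 − (-41) = -7.
Column 4 needs -48; the known cells sum to -47, so (4,4) = -1.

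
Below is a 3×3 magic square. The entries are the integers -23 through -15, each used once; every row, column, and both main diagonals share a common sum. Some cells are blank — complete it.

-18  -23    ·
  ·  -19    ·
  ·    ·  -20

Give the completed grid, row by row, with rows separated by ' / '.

The entries are -23 through -15, which sum to -171, so each line sums to -171/3 = -57.
The remaining cell in row 1 is (1,3) = -57 − (-41) = -16.
Column 2 needs -57; the known cells sum to -42, so (3,2) = -15.
The remaining cell in column 3 is (2,3) = -57 − (-36) = -21.
Anti-diagonal needs -57; the known cells sum to -35, so (3,1) = -22.
Row 2 needs -57; the known cells sum to -40, so (2,1) = -17.

-18 -23 -16 / -17 -19 -21 / -22 -15 -20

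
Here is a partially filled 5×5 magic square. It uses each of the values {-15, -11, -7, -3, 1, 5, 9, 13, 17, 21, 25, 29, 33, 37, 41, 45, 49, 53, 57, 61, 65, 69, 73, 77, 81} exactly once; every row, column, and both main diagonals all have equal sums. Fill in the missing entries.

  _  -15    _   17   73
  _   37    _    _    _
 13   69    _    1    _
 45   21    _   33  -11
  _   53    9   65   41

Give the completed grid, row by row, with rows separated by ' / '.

29 -15 61 17 73 / 81 37 -7 49 5 / 13 69 25 1 57 / 45 21 77 33 -11 / -3 53 9 65 41

The 25 entries sum to 825, so each line sums to 825/5 = 165.
The remaining cell in row 4 is (4,3) = 165 − 88 = 77.
Row 5 must total 165; the given cells sum to 168, so (5,1) = -3.
Column 4 must total 165; the given cells sum to 116, so (2,4) = 49.
Anti-diagonal needs 165; the known cells sum to 140, so (3,3) = 25.
From row 3, 165 − (13 + 69 + 25 + 1) gives (3,5) = 57.
Using column 5: 73 + 57 + (-11) + 41 + ? → (2,5) = 165 − 160 = 5.
From main diagonal, 165 − (37 + 25 + 33 + 41) gives (1,1) = 29.
The remaining cell in row 1 is (1,3) = 165 − 104 = 61.
Column 1: 29 + 13 + 45 + (-3) + ? = 165, so (2,1) = 81.
Column 3 needs 165; the known cells sum to 172, so (2,3) = -7.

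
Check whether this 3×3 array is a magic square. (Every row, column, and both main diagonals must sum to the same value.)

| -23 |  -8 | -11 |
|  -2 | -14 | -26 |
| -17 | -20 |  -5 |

Yes

Row 1: -23 + (-8) + (-11) = -42.
Row 2: -2 + (-14) + (-26) = -42.
Row 3: -17 + (-20) + (-5) = -42.
Column 1: -23 + (-2) + (-17) = -42.
Column 2: -8 + (-14) + (-20) = -42.
Column 3: -11 + (-26) + (-5) = -42.
Main diagonal: -23 + (-14) + (-5) = -42.
Anti-diagonal: -11 + (-14) + (-17) = -42.
All lines sum to -42.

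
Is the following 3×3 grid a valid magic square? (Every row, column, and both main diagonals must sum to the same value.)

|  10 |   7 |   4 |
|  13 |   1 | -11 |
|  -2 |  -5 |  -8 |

No — column 2 sums to 3 but row 1 sums to 21.

Row 1: 10 + 7 + 4 = 21.
Row 2: 13 + 1 + (-11) = 3.
Row 3: -2 + (-5) + (-8) = -15.
Column 1: 10 + 13 + (-2) = 21.
Column 2: 7 + 1 + (-5) = 3.
Column 3: 4 + (-11) + (-8) = -15.
Main diagonal: 10 + 1 + (-8) = 3.
Anti-diagonal: 4 + 1 + (-2) = 3.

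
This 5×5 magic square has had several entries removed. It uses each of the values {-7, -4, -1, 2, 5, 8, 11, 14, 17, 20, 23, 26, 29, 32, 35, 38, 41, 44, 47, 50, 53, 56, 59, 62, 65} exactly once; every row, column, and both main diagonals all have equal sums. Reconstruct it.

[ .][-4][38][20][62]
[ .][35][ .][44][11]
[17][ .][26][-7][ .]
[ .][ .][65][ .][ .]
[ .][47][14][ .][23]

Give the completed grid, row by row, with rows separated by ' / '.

29 -4 38 20 62 / 53 35 2 44 11 / 17 59 26 -7 50 / 41 8 65 32 -1 / 5 47 14 56 23

The 25 entries sum to 725, so each line sums to 725/5 = 145.
Row 1 must total 145; the given cells sum to 116, so (1,1) = 29.
From column 3, 145 − (38 + 26 + 65 + 14) gives (2,3) = 2.
From main diagonal, 145 − (29 + 35 + 26 + 23) gives (4,4) = 32.
Row 2 must total 145; the given cells sum to 92, so (2,1) = 53.
From column 4, 145 − (20 + 44 + (-7) + 32) gives (5,4) = 56.
Row 5: 47 + 14 + 56 + 23 + ? = 145, so (5,1) = 5.
From column 1, 145 − (29 + 53 + 17 + 5) gives (4,1) = 41.
Anti-diagonal needs 145; the known cells sum to 137, so (4,2) = 8.
Row 4 needs 145; the known cells sum to 146, so (4,5) = -1.
Using column 2: -4 + 35 + 8 + 47 + ? → (3,2) = 145 − 86 = 59.
From column 5, 145 − (62 + 11 + (-1) + 23) gives (3,5) = 50.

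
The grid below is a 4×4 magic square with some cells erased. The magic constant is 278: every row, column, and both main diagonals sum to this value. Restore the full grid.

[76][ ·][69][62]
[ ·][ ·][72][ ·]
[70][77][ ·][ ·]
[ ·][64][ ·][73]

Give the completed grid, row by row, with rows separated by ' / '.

From row 1, 278 − (76 + 69 + 62) gives (1,2) = 71.
Column 2: 71 + 77 + 64 + ? = 278, so (2,2) = 66.
Using main diagonal: 76 + 66 + 73 + ? → (3,3) = 278 − 215 = 63.
Anti-diagonal: 62 + 72 + 77 + ? = 278, so (4,1) = 67.
Row 3 needs 278; the known cells sum to 210, so (3,4) = 68.
From row 4, 278 − (67 + 64 + 73) gives (4,3) = 74.
Using column 1: 76 + 70 + 67 + ? → (2,1) = 278 − 213 = 65.
Column 4: 62 + 68 + 73 + ? = 278, so (2,4) = 75.

76 71 69 62 / 65 66 72 75 / 70 77 63 68 / 67 64 74 73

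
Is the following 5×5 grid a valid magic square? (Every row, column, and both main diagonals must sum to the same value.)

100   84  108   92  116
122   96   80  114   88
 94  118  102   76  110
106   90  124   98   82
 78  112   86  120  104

Yes

Row 1: 100 + 84 + 108 + 92 + 116 = 500.
Row 2: 122 + 96 + 80 + 114 + 88 = 500.
Row 3: 94 + 118 + 102 + 76 + 110 = 500.
Row 4: 106 + 90 + 124 + 98 + 82 = 500.
Row 5: 78 + 112 + 86 + 120 + 104 = 500.
Column 1: 100 + 122 + 94 + 106 + 78 = 500.
Column 2: 84 + 96 + 118 + 90 + 112 = 500.
Column 3: 108 + 80 + 102 + 124 + 86 = 500.
Column 4: 92 + 114 + 76 + 98 + 120 = 500.
Column 5: 116 + 88 + 110 + 82 + 104 = 500.
Main diagonal: 100 + 96 + 102 + 98 + 104 = 500.
Anti-diagonal: 116 + 114 + 102 + 90 + 78 = 500.
All lines sum to 500.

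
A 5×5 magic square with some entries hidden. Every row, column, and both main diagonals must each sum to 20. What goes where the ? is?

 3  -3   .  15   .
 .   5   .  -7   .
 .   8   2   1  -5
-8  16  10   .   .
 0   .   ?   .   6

Row 3 needs 20; the known cells sum to 6, so (3,1) = 14.
Column 1 needs 20; the known cells sum to 9, so (2,1) = 11.
From column 2, 20 − (-3 + 5 + 8 + 16) gives (5,2) = -6.
Main diagonal: 3 + 5 + 2 + 6 + ? = 20, so (4,4) = 4.
From anti-diagonal, 20 − (-7 + 2 + 16 + 0) gives (1,5) = 9.
Using row 1: 3 + (-3) + 15 + 9 + ? → (1,3) = 20 − 24 = -4.
From row 4, 20 − (-8 + 16 + 10 + 4) gives (4,5) = -2.
Column 4 must total 20; the given cells sum to 13, so (5,4) = 7.
From column 5, 20 − (9 + (-5) + (-2) + 6) gives (2,5) = 12.
Row 2 must total 20; the given cells sum to 21, so (2,3) = -1.
The remaining cell in row 5 is (5,3) = 20 − 7 = 13.

13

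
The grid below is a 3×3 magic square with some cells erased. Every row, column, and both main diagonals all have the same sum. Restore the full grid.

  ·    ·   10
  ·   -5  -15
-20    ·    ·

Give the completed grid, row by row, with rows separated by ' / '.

0 -25 10 / 5 -5 -15 / -20 15 -10

Anti-diagonal is already complete: 10 + -5 + -20 = -15, so that is the magic constant.
Row 2 must total -15; the given cells sum to -20, so (2,1) = 5.
Column 1: 5 + (-20) + ? = -15, so (1,1) = 0.
Column 3 must total -15; the given cells sum to -5, so (3,3) = -10.
Row 1 needs -15; the known cells sum to 10, so (1,2) = -25.
Row 3 needs -15; the known cells sum to -30, so (3,2) = 15.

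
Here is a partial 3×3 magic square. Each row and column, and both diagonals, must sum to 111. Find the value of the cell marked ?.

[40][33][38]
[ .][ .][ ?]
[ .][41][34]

39

Row 3: 41 + 34 + ? = 111, so (3,1) = 36.
Column 1 needs 111; the known cells sum to 76, so (2,1) = 35.
Column 2: 33 + 41 + ? = 111, so (2,2) = 37.
The remaining cell in column 3 is (2,3) = 111 − 72 = 39.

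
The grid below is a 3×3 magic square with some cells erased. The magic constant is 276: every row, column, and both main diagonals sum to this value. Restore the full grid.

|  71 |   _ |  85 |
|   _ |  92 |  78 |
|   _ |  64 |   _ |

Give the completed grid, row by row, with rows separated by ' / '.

Row 1 must total 276; the given cells sum to 156, so (1,2) = 120.
Row 2 must total 276; the given cells sum to 170, so (2,1) = 106.
The remaining cell in column 1 is (3,1) = 276 − 177 = 99.
Column 3 needs 276; the known cells sum to 163, so (3,3) = 113.

71 120 85 / 106 92 78 / 99 64 113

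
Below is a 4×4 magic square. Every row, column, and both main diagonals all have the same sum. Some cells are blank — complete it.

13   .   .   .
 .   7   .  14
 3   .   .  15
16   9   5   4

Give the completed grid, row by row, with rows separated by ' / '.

13 12 8 1 / 2 7 11 14 / 3 6 10 15 / 16 9 5 4

Row 4 is already complete: 16 + 9 + 5 + 4 = 34, so that is the magic constant.
The remaining cell in column 1 is (2,1) = 34 − 32 = 2.
From column 4, 34 − (14 + 15 + 4) gives (1,4) = 1.
Main diagonal must total 34; the given cells sum to 24, so (3,3) = 10.
The remaining cell in row 2 is (2,3) = 34 − 23 = 11.
From row 3, 34 − (3 + 10 + 15) gives (3,2) = 6.
The remaining cell in column 2 is (1,2) = 34 − 22 = 12.
From column 3, 34 − (11 + 10 + 5) gives (1,3) = 8.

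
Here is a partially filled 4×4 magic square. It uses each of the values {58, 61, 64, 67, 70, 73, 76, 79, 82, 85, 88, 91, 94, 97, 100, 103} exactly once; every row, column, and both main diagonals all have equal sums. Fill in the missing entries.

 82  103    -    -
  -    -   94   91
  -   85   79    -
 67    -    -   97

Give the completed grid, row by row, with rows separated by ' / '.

82 103 61 76 / 73 64 94 91 / 100 85 79 58 / 67 70 88 97

The 16 entries sum to 1288, so each line sums to 1288/4 = 322.
The remaining cell in main diagonal is (2,2) = 322 − 258 = 64.
The remaining cell in anti-diagonal is (1,4) = 322 − 246 = 76.
Row 1 must total 322; the given cells sum to 261, so (1,3) = 61.
Row 2 must total 322; the given cells sum to 249, so (2,1) = 73.
The remaining cell in column 1 is (3,1) = 322 − 222 = 100.
Column 2 needs 322; the known cells sum to 252, so (4,2) = 70.
Using column 3: 61 + 94 + 79 + ? → (4,3) = 322 − 234 = 88.
Using column 4: 76 + 91 + 97 + ? → (3,4) = 322 − 264 = 58.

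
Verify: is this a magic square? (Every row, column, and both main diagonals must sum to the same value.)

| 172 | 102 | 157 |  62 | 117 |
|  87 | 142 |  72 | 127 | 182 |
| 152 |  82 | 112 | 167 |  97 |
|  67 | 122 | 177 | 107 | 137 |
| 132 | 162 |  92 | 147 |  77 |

Row 1: 172 + 102 + 157 + 62 + 117 = 610.
Row 2: 87 + 142 + 72 + 127 + 182 = 610.
Row 3: 152 + 82 + 112 + 167 + 97 = 610.
Row 4: 67 + 122 + 177 + 107 + 137 = 610.
Row 5: 132 + 162 + 92 + 147 + 77 = 610.
Column 1: 172 + 87 + 152 + 67 + 132 = 610.
Column 2: 102 + 142 + 82 + 122 + 162 = 610.
Column 3: 157 + 72 + 112 + 177 + 92 = 610.
Column 4: 62 + 127 + 167 + 107 + 147 = 610.
Column 5: 117 + 182 + 97 + 137 + 77 = 610.
Main diagonal: 172 + 142 + 112 + 107 + 77 = 610.
Anti-diagonal: 117 + 127 + 112 + 122 + 132 = 610.
All lines sum to 610.

Yes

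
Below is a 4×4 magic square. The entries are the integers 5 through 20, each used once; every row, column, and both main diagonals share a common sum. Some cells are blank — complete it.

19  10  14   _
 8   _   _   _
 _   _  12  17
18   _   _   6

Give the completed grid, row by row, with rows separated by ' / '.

19 10 14 7 / 8 13 9 20 / 5 16 12 17 / 18 11 15 6

The entries are 5 through 20, which sum to 200, so each line sums to 200/4 = 50.
From row 1, 50 − (19 + 10 + 14) gives (1,4) = 7.
Column 1 needs 50; the known cells sum to 45, so (3,1) = 5.
Column 4 must total 50; the given cells sum to 30, so (2,4) = 20.
Main diagonal: 19 + 12 + 6 + ? = 50, so (2,2) = 13.
The remaining cell in row 2 is (2,3) = 50 − 41 = 9.
From row 3, 50 − (5 + 12 + 17) gives (3,2) = 16.
Using column 2: 10 + 13 + 16 + ? → (4,2) = 50 − 39 = 11.
Column 3 must total 50; the given cells sum to 35, so (4,3) = 15.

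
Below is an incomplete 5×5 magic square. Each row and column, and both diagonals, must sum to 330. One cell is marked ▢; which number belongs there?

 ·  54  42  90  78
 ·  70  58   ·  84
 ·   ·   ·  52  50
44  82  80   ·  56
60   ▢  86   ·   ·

Row 1 must total 330; the given cells sum to 264, so (1,1) = 66.
Row 4: 44 + 82 + 80 + 56 + ? = 330, so (4,4) = 68.
Column 3 needs 330; the known cells sum to 266, so (3,3) = 64.
Column 5: 78 + 84 + 50 + 56 + ? = 330, so (5,5) = 62.
Anti-diagonal must total 330; the given cells sum to 284, so (2,4) = 46.
From row 2, 330 − (70 + 58 + 46 + 84) gives (2,1) = 72.
The remaining cell in column 1 is (3,1) = 330 − 242 = 88.
Using column 4: 90 + 46 + 52 + 68 + ? → (5,4) = 330 − 256 = 74.
Using row 3: 88 + 64 + 52 + 50 + ? → (3,2) = 330 − 254 = 76.
From row 5, 330 − (60 + 86 + 74 + 62) gives (5,2) = 48.

48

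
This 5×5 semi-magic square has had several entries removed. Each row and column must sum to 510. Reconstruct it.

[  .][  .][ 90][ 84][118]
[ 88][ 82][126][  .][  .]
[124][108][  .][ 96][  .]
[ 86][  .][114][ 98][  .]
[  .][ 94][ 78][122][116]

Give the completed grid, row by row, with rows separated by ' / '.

From row 5, 510 − (94 + 78 + 122 + 116) gives (5,1) = 100.
Column 1 needs 510; the known cells sum to 398, so (1,1) = 112.
From column 3, 510 − (90 + 126 + 114 + 78) gives (3,3) = 102.
Column 4: 84 + 96 + 98 + 122 + ? = 510, so (2,4) = 110.
The remaining cell in row 1 is (1,2) = 510 − 404 = 106.
Row 2 needs 510; the known cells sum to 406, so (2,5) = 104.
Row 3 needs 510; the known cells sum to 430, so (3,5) = 80.
Column 2 must total 510; the given cells sum to 390, so (4,2) = 120.
Column 5 must total 510; the given cells sum to 418, so (4,5) = 92.

112 106 90 84 118 / 88 82 126 110 104 / 124 108 102 96 80 / 86 120 114 98 92 / 100 94 78 122 116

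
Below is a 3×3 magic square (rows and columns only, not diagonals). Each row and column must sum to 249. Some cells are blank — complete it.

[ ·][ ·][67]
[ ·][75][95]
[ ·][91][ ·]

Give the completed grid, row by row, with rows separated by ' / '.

99 83 67 / 79 75 95 / 71 91 87

Using row 2: 75 + 95 + ? → (2,1) = 249 − 170 = 79.
Column 2 must total 249; the given cells sum to 166, so (1,2) = 83.
Column 3 needs 249; the known cells sum to 162, so (3,3) = 87.
Using row 1: 83 + 67 + ? → (1,1) = 249 − 150 = 99.
From row 3, 249 − (91 + 87) gives (3,1) = 71.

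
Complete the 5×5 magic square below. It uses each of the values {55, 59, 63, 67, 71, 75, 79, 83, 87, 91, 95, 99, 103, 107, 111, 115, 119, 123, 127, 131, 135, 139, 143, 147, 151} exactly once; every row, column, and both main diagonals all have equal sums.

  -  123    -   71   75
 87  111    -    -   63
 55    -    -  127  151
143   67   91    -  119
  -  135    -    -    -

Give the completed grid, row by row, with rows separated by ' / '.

The 25 entries sum to 2575, so each line sums to 2575/5 = 515.
From row 4, 515 − (143 + 67 + 91 + 119) gives (4,4) = 95.
Using column 2: 123 + 111 + 67 + 135 + ? → (3,2) = 515 − 436 = 79.
Column 5 must total 515; the given cells sum to 408, so (5,5) = 107.
Using row 3: 55 + 79 + 127 + 151 + ? → (3,3) = 515 − 412 = 103.
Main diagonal must total 515; the given cells sum to 416, so (1,1) = 99.
Row 1 must total 515; the given cells sum to 368, so (1,3) = 147.
From column 1, 515 − (99 + 87 + 55 + 143) gives (5,1) = 131.
Anti-diagonal must total 515; the given cells sum to 376, so (2,4) = 139.
Row 2 must total 515; the given cells sum to 400, so (2,3) = 115.
Column 3: 147 + 115 + 103 + 91 + ? = 515, so (5,3) = 59.
From column 4, 515 − (71 + 139 + 127 + 95) gives (5,4) = 83.

99 123 147 71 75 / 87 111 115 139 63 / 55 79 103 127 151 / 143 67 91 95 119 / 131 135 59 83 107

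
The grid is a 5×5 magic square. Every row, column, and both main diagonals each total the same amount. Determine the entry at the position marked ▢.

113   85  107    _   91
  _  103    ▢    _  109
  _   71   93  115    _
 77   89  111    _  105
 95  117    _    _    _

75

Column 2 is complete and sums to 465; that is the magic constant.
Row 1: 113 + 85 + 107 + 91 + ? = 465, so (1,4) = 69.
Row 4 must total 465; the given cells sum to 382, so (4,4) = 83.
The remaining cell in main diagonal is (5,5) = 465 − 392 = 73.
Anti-diagonal: 91 + 93 + 89 + 95 + ? = 465, so (2,4) = 97.
From column 4, 465 − (69 + 97 + 115 + 83) gives (5,4) = 101.
Column 5 needs 465; the known cells sum to 378, so (3,5) = 87.
From row 3, 465 − (71 + 93 + 115 + 87) gives (3,1) = 99.
Row 5 needs 465; the known cells sum to 386, so (5,3) = 79.
Column 1: 113 + 99 + 77 + 95 + ? = 465, so (2,1) = 81.
Using column 3: 107 + 93 + 111 + 79 + ? → (2,3) = 465 − 390 = 75.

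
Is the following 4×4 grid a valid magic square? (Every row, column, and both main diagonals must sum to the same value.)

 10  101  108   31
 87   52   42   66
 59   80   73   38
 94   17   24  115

Row 1: 10 + 101 + 108 + 31 = 250.
Row 2: 87 + 52 + 42 + 66 = 247.
Row 3: 59 + 80 + 73 + 38 = 250.
Row 4: 94 + 17 + 24 + 115 = 250.
Column 1: 10 + 87 + 59 + 94 = 250.
Column 2: 101 + 52 + 80 + 17 = 250.
Column 3: 108 + 42 + 73 + 24 = 247.
Column 4: 31 + 66 + 38 + 115 = 250.
Main diagonal: 10 + 52 + 73 + 115 = 250.
Anti-diagonal: 31 + 42 + 80 + 94 = 247.

No — row 3 sums to 250 but column 3 sums to 247.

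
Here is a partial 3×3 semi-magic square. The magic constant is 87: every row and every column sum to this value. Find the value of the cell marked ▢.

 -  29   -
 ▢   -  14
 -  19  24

From row 3, 87 − (19 + 24) gives (3,1) = 44.
The remaining cell in column 2 is (2,2) = 87 − 48 = 39.
From column 3, 87 − (14 + 24) gives (1,3) = 49.
From row 1, 87 − (29 + 49) gives (1,1) = 9.
From row 2, 87 − (39 + 14) gives (2,1) = 34.

34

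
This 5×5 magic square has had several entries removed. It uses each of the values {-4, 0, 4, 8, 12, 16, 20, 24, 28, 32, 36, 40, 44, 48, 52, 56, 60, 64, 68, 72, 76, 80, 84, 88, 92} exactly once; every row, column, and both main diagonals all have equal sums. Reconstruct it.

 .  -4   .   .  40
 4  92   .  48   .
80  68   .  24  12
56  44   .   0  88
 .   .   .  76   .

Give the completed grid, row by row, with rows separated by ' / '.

The 25 entries sum to 1100, so each line sums to 1100/5 = 220.
Using row 3: 80 + 68 + 24 + 12 + ? → (3,3) = 220 − 184 = 36.
Using row 4: 56 + 44 + 0 + 88 + ? → (4,3) = 220 − 188 = 32.
The remaining cell in column 2 is (5,2) = 220 − 200 = 20.
The remaining cell in column 4 is (1,4) = 220 − 148 = 72.
Anti-diagonal must total 220; the given cells sum to 168, so (5,1) = 52.
The remaining cell in column 1 is (1,1) = 220 − 192 = 28.
Main diagonal: 28 + 92 + 36 + 0 + ? = 220, so (5,5) = 64.
From row 1, 220 − (28 + (-4) + 72 + 40) gives (1,3) = 84.
Row 5 must total 220; the given cells sum to 212, so (5,3) = 8.
Column 3 needs 220; the known cells sum to 160, so (2,3) = 60.
Column 5 must total 220; the given cells sum to 204, so (2,5) = 16.

28 -4 84 72 40 / 4 92 60 48 16 / 80 68 36 24 12 / 56 44 32 0 88 / 52 20 8 76 64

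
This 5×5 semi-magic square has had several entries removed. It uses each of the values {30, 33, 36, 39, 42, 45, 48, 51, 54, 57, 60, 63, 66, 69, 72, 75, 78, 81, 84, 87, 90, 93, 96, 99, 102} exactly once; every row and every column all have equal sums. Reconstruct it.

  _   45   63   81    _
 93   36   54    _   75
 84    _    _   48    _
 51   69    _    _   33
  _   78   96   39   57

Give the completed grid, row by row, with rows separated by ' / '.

The 25 entries sum to 1650, so each line sums to 1650/5 = 330.
Row 2 must total 330; the given cells sum to 258, so (2,4) = 72.
Row 5 must total 330; the given cells sum to 270, so (5,1) = 60.
Column 1: 93 + 84 + 51 + 60 + ? = 330, so (1,1) = 42.
Column 2 needs 330; the known cells sum to 228, so (3,2) = 102.
Column 4 needs 330; the known cells sum to 240, so (4,4) = 90.
Row 1 must total 330; the given cells sum to 231, so (1,5) = 99.
From row 4, 330 − (51 + 69 + 90 + 33) gives (4,3) = 87.
Column 3 needs 330; the known cells sum to 300, so (3,3) = 30.
Column 5 must total 330; the given cells sum to 264, so (3,5) = 66.

42 45 63 81 99 / 93 36 54 72 75 / 84 102 30 48 66 / 51 69 87 90 33 / 60 78 96 39 57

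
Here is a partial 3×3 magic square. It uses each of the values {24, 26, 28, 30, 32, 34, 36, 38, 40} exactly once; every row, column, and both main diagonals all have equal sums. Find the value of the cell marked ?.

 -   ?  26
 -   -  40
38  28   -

36

The 9 entries sum to 288, so each line sums to 288/3 = 96.
From row 3, 96 − (38 + 28) gives (3,3) = 30.
Using anti-diagonal: 26 + 38 + ? → (2,2) = 96 − 64 = 32.
Row 2: 32 + 40 + ? = 96, so (2,1) = 24.
Column 1: 24 + 38 + ? = 96, so (1,1) = 34.
Using column 2: 32 + 28 + ? → (1,2) = 96 − 60 = 36.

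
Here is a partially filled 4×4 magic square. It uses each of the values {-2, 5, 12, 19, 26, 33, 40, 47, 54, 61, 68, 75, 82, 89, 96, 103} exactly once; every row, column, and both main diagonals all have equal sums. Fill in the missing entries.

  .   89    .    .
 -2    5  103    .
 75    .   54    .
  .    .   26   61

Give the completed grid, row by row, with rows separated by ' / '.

82 89 19 12 / -2 5 103 96 / 75 40 54 33 / 47 68 26 61

The 16 entries sum to 808, so each line sums to 808/4 = 202.
The remaining cell in row 2 is (2,4) = 202 − 106 = 96.
Column 3: 103 + 54 + 26 + ? = 202, so (1,3) = 19.
From main diagonal, 202 − (5 + 54 + 61) gives (1,1) = 82.
Using row 1: 82 + 89 + 19 + ? → (1,4) = 202 − 190 = 12.
From column 1, 202 − (82 + (-2) + 75) gives (4,1) = 47.
Column 4 must total 202; the given cells sum to 169, so (3,4) = 33.
From anti-diagonal, 202 − (12 + 103 + 47) gives (3,2) = 40.
From row 4, 202 − (47 + 26 + 61) gives (4,2) = 68.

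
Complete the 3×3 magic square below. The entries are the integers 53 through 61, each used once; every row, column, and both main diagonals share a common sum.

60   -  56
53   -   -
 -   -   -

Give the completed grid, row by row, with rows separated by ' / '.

60 55 56 / 53 57 61 / 58 59 54

The entries are 53 through 61, which sum to 513, so each line sums to 513/3 = 171.
Using row 1: 60 + 56 + ? → (1,2) = 171 − 116 = 55.
The remaining cell in column 1 is (3,1) = 171 − 113 = 58.
The remaining cell in anti-diagonal is (2,2) = 171 − 114 = 57.
Row 2: 53 + 57 + ? = 171, so (2,3) = 61.
Column 2: 55 + 57 + ? = 171, so (3,2) = 59.
Column 3 needs 171; the known cells sum to 117, so (3,3) = 54.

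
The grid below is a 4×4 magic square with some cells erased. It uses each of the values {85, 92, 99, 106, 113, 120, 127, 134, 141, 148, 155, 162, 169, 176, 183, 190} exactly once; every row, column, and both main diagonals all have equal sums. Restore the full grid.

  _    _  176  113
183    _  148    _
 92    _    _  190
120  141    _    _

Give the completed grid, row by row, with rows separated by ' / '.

The 16 entries sum to 2200, so each line sums to 2200/4 = 550.
The remaining cell in column 1 is (1,1) = 550 − 395 = 155.
From anti-diagonal, 550 − (113 + 148 + 120) gives (3,2) = 169.
Using row 1: 155 + 176 + 113 + ? → (1,2) = 550 − 444 = 106.
From row 3, 550 − (92 + 169 + 190) gives (3,3) = 99.
From column 2, 550 − (106 + 169 + 141) gives (2,2) = 134.
Column 3: 176 + 148 + 99 + ? = 550, so (4,3) = 127.
The remaining cell in main diagonal is (4,4) = 550 − 388 = 162.
The remaining cell in row 2 is (2,4) = 550 − 465 = 85.

155 106 176 113 / 183 134 148 85 / 92 169 99 190 / 120 141 127 162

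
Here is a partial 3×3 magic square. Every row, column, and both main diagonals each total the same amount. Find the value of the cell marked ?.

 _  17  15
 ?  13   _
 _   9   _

21

Column 2 is complete and sums to 39; that is the magic constant.
The remaining cell in row 1 is (1,1) = 39 − 32 = 7.
Main diagonal must total 39; the given cells sum to 20, so (3,3) = 19.
Anti-diagonal must total 39; the given cells sum to 28, so (3,1) = 11.
Column 1: 7 + 11 + ? = 39, so (2,1) = 21.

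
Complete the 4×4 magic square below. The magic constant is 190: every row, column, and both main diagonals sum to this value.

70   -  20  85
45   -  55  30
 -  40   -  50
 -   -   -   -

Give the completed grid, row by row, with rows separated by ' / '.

The remaining cell in row 1 is (1,2) = 190 − 175 = 15.
The remaining cell in row 2 is (2,2) = 190 − 130 = 60.
From column 2, 190 − (15 + 60 + 40) gives (4,2) = 75.
Using column 4: 85 + 30 + 50 + ? → (4,4) = 190 − 165 = 25.
The remaining cell in main diagonal is (3,3) = 190 − 155 = 35.
Anti-diagonal: 85 + 55 + 40 + ? = 190, so (4,1) = 10.
Using row 3: 40 + 35 + 50 + ? → (3,1) = 190 − 125 = 65.
The remaining cell in row 4 is (4,3) = 190 − 110 = 80.

70 15 20 85 / 45 60 55 30 / 65 40 35 50 / 10 75 80 25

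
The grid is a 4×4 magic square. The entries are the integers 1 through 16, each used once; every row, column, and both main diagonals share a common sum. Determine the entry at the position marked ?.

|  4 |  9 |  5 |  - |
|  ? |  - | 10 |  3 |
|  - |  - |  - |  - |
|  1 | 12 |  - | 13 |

The entries are 1 through 16, which sum to 136, so each line sums to 136/4 = 34.
The remaining cell in row 1 is (1,4) = 34 − 18 = 16.
Row 4 needs 34; the known cells sum to 26, so (4,3) = 8.
Using column 3: 5 + 10 + 8 + ? → (3,3) = 34 − 23 = 11.
The remaining cell in column 4 is (3,4) = 34 − 32 = 2.
Main diagonal needs 34; the known cells sum to 28, so (2,2) = 6.
Anti-diagonal must total 34; the given cells sum to 27, so (3,2) = 7.
Row 2: 6 + 10 + 3 + ? = 34, so (2,1) = 15.

15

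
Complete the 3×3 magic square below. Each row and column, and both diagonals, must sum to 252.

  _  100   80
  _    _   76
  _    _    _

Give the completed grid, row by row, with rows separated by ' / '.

72 100 80 / 92 84 76 / 88 68 96

Row 1: 100 + 80 + ? = 252, so (1,1) = 72.
Column 3: 80 + 76 + ? = 252, so (3,3) = 96.
Main diagonal needs 252; the known cells sum to 168, so (2,2) = 84.
Anti-diagonal needs 252; the known cells sum to 164, so (3,1) = 88.
Row 2 needs 252; the known cells sum to 160, so (2,1) = 92.
Row 3 must total 252; the given cells sum to 184, so (3,2) = 68.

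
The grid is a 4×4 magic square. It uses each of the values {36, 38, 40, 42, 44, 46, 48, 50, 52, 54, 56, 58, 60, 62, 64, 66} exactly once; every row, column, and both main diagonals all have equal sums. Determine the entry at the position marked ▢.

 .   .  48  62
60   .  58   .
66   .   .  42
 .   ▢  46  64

54

The 16 entries sum to 816, so each line sums to 816/4 = 204.
Column 3: 48 + 58 + 46 + ? = 204, so (3,3) = 52.
Using column 4: 62 + 42 + 64 + ? → (2,4) = 204 − 168 = 36.
Using row 2: 60 + 58 + 36 + ? → (2,2) = 204 − 154 = 50.
Row 3 needs 204; the known cells sum to 160, so (3,2) = 44.
The remaining cell in main diagonal is (1,1) = 204 − 166 = 38.
Anti-diagonal must total 204; the given cells sum to 164, so (4,1) = 40.
Row 1 must total 204; the given cells sum to 148, so (1,2) = 56.
The remaining cell in row 4 is (4,2) = 204 − 150 = 54.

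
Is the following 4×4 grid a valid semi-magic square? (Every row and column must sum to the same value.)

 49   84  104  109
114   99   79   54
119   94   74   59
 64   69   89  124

Row 1: 49 + 84 + 104 + 109 = 346.
Row 2: 114 + 99 + 79 + 54 = 346.
Row 3: 119 + 94 + 74 + 59 = 346.
Row 4: 64 + 69 + 89 + 124 = 346.
Column 1: 49 + 114 + 119 + 64 = 346.
Column 2: 84 + 99 + 94 + 69 = 346.
Column 3: 104 + 79 + 74 + 89 = 346.
Column 4: 109 + 54 + 59 + 124 = 346.
All lines sum to 346.

Yes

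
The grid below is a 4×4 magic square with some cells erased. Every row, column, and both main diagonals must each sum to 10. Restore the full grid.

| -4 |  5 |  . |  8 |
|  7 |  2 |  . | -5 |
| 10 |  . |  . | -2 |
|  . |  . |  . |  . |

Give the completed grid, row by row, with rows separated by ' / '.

-4 5 1 8 / 7 2 6 -5 / 10 -1 3 -2 / -3 4 0 9

The remaining cell in row 1 is (1,3) = 10 − 9 = 1.
Row 2 needs 10; the known cells sum to 4, so (2,3) = 6.
The remaining cell in column 1 is (4,1) = 10 − 13 = -3.
Column 4 needs 10; the known cells sum to 1, so (4,4) = 9.
The remaining cell in main diagonal is (3,3) = 10 − 7 = 3.
The remaining cell in anti-diagonal is (3,2) = 10 − 11 = -1.
The remaining cell in column 2 is (4,2) = 10 − 6 = 4.
Column 3 must total 10; the given cells sum to 10, so (4,3) = 0.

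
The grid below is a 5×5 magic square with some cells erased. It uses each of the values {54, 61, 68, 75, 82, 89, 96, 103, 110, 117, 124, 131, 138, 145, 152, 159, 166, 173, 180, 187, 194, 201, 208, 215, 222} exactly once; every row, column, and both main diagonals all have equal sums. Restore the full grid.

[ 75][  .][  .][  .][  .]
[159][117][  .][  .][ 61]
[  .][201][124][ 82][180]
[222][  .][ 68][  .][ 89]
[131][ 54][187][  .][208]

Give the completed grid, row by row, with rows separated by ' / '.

75 173 96 194 152 / 159 117 215 138 61 / 103 201 124 82 180 / 222 145 68 166 89 / 131 54 187 110 208

The 25 entries sum to 3450, so each line sums to 3450/5 = 690.
The remaining cell in row 3 is (3,1) = 690 − 587 = 103.
The remaining cell in row 5 is (5,4) = 690 − 580 = 110.
Column 5: 61 + 180 + 89 + 208 + ? = 690, so (1,5) = 152.
Using main diagonal: 75 + 117 + 124 + 208 + ? → (4,4) = 690 − 524 = 166.
Row 4: 222 + 68 + 166 + 89 + ? = 690, so (4,2) = 145.
From column 2, 690 − (117 + 201 + 145 + 54) gives (1,2) = 173.
From anti-diagonal, 690 − (152 + 124 + 145 + 131) gives (2,4) = 138.
From row 2, 690 − (159 + 117 + 138 + 61) gives (2,3) = 215.
The remaining cell in column 3 is (1,3) = 690 − 594 = 96.
From column 4, 690 − (138 + 82 + 166 + 110) gives (1,4) = 194.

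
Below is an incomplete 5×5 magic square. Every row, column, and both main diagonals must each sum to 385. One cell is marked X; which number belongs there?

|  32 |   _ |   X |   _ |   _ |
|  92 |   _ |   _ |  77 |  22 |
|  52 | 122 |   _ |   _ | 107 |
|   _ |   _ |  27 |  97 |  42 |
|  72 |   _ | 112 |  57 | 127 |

47

Row 5 needs 385; the known cells sum to 368, so (5,2) = 17.
From column 1, 385 − (32 + 92 + 52 + 72) gives (4,1) = 137.
Column 5 must total 385; the given cells sum to 298, so (1,5) = 87.
Row 4: 137 + 27 + 97 + 42 + ? = 385, so (4,2) = 82.
Anti-diagonal: 87 + 77 + 82 + 72 + ? = 385, so (3,3) = 67.
Row 3 must total 385; the given cells sum to 348, so (3,4) = 37.
From column 4, 385 − (77 + 37 + 97 + 57) gives (1,4) = 117.
Main diagonal needs 385; the known cells sum to 323, so (2,2) = 62.
The remaining cell in row 2 is (2,3) = 385 − 253 = 132.
Column 2 must total 385; the given cells sum to 283, so (1,2) = 102.
Column 3: 132 + 67 + 27 + 112 + ? = 385, so (1,3) = 47.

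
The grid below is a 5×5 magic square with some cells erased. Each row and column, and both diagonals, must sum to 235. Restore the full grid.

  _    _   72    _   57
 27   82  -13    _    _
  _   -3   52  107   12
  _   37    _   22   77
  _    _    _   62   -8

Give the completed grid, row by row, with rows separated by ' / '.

87 17 72 2 57 / 27 82 -13 42 97 / 67 -3 52 107 12 / 7 37 92 22 77 / 47 102 32 62 -8

The remaining cell in row 3 is (3,1) = 235 − 168 = 67.
The remaining cell in column 5 is (2,5) = 235 − 138 = 97.
Main diagonal: 82 + 52 + 22 + (-8) + ? = 235, so (1,1) = 87.
The remaining cell in row 2 is (2,4) = 235 − 193 = 42.
From column 4, 235 − (42 + 107 + 22 + 62) gives (1,4) = 2.
Anti-diagonal: 57 + 42 + 52 + 37 + ? = 235, so (5,1) = 47.
The remaining cell in row 1 is (1,2) = 235 − 218 = 17.
Using column 1: 87 + 27 + 67 + 47 + ? → (4,1) = 235 − 228 = 7.
Column 2 must total 235; the given cells sum to 133, so (5,2) = 102.
Using row 4: 7 + 37 + 22 + 77 + ? → (4,3) = 235 − 143 = 92.
Row 5 must total 235; the given cells sum to 203, so (5,3) = 32.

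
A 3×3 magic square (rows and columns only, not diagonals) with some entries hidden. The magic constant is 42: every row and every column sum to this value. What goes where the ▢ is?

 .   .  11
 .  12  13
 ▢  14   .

10

Using row 2: 12 + 13 + ? → (2,1) = 42 − 25 = 17.
Column 2 needs 42; the known cells sum to 26, so (1,2) = 16.
Using column 3: 11 + 13 + ? → (3,3) = 42 − 24 = 18.
Row 1 must total 42; the given cells sum to 27, so (1,1) = 15.
Row 3: 14 + 18 + ? = 42, so (3,1) = 10.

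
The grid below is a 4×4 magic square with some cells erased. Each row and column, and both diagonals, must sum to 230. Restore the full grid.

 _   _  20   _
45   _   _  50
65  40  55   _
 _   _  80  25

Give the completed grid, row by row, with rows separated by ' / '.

Using row 3: 65 + 40 + 55 + ? → (3,4) = 230 − 160 = 70.
Column 3 needs 230; the known cells sum to 155, so (2,3) = 75.
The remaining cell in column 4 is (1,4) = 230 − 145 = 85.
Using anti-diagonal: 85 + 75 + 40 + ? → (4,1) = 230 − 200 = 30.
Using row 2: 45 + 75 + 50 + ? → (2,2) = 230 − 170 = 60.
Row 4: 30 + 80 + 25 + ? = 230, so (4,2) = 95.
From column 1, 230 − (45 + 65 + 30) gives (1,1) = 90.
The remaining cell in column 2 is (1,2) = 230 − 195 = 35.

90 35 20 85 / 45 60 75 50 / 65 40 55 70 / 30 95 80 25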